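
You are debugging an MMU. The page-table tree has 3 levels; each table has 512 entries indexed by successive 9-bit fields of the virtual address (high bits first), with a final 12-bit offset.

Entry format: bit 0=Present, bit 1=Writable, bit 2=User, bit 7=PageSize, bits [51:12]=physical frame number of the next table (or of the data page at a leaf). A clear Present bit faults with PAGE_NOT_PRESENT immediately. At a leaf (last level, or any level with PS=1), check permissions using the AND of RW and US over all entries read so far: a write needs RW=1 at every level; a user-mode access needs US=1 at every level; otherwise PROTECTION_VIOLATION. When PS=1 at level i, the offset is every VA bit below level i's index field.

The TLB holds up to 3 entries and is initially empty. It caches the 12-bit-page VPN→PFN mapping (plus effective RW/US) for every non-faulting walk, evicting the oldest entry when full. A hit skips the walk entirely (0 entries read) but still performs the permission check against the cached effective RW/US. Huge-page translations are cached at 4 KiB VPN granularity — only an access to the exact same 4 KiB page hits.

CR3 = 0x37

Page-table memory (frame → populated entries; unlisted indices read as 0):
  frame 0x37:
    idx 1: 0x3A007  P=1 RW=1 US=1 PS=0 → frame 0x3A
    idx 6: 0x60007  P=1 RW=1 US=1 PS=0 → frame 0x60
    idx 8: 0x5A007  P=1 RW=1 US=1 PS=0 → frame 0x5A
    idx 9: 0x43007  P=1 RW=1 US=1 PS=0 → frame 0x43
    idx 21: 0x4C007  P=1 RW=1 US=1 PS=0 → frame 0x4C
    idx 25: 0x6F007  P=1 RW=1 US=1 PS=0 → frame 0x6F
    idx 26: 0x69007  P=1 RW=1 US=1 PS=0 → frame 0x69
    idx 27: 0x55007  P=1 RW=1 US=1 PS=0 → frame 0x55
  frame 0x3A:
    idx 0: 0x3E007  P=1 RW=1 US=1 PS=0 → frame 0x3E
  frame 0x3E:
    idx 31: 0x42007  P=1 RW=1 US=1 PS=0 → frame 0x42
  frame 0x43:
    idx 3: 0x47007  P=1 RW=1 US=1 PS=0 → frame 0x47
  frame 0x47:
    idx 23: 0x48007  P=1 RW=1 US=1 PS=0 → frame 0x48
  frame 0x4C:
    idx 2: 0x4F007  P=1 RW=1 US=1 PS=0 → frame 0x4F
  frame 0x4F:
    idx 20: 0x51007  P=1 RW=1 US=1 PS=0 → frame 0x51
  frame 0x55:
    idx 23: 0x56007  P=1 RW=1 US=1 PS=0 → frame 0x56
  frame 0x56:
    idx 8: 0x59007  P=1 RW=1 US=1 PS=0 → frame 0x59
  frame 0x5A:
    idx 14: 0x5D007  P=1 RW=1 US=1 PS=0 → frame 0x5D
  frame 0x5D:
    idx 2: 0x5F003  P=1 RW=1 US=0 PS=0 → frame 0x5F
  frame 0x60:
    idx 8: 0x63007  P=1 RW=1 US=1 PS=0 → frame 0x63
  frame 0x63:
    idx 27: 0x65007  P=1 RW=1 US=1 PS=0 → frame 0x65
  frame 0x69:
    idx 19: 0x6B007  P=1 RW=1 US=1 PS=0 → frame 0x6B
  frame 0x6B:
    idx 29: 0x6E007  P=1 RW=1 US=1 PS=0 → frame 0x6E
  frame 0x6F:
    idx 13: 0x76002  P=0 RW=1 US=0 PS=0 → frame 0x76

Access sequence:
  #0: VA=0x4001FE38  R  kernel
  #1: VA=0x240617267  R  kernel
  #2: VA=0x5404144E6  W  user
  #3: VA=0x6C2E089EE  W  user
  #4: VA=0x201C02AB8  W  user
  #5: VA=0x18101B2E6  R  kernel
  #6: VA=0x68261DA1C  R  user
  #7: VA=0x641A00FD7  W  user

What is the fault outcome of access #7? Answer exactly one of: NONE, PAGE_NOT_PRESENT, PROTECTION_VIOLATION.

Per-access translation:
#0 VA=0x4001FE38 (r,kernel):
  L0 @0x37[1] → 0x3A007  P=1,RW=1,US=1,PS=0
  L1 @0x3A[0] → 0x3E007  P=1,RW=1,US=1,PS=0
  L2 @0x3E[31] → 0x42007  P=1,RW=1,US=1,PS=0
  → PA=0x42E38  (3 entries read)
#1 VA=0x240617267 (r,kernel):
  L0 @0x37[9] → 0x43007  P=1,RW=1,US=1,PS=0
  L1 @0x43[3] → 0x47007  P=1,RW=1,US=1,PS=0
  L2 @0x47[23] → 0x48007  P=1,RW=1,US=1,PS=0
  → PA=0x48267  (3 entries read)
#2 VA=0x5404144E6 (w,user):
  L0 @0x37[21] → 0x4C007  P=1,RW=1,US=1,PS=0
  L1 @0x4C[2] → 0x4F007  P=1,RW=1,US=1,PS=0
  L2 @0x4F[20] → 0x51007  P=1,RW=1,US=1,PS=0
  → PA=0x514E6  (3 entries read)
#3 VA=0x6C2E089EE (w,user):
  L0 @0x37[27] → 0x55007  P=1,RW=1,US=1,PS=0
  L1 @0x55[23] → 0x56007  P=1,RW=1,US=1,PS=0
  L2 @0x56[8] → 0x59007  P=1,RW=1,US=1,PS=0
  → PA=0x599EE  (3 entries read)
#4 VA=0x201C02AB8 (w,user):
  L0 @0x37[8] → 0x5A007  P=1,RW=1,US=1,PS=0
  L1 @0x5A[14] → 0x5D007  P=1,RW=1,US=1,PS=0
  L2 @0x5D[2] → 0x5F003  P=1,RW=1,US=0,PS=0
  ⇒ fault: PROTECTION_VIOLATION  — 3 lookups
#5 VA=0x18101B2E6 (r,kernel):
  L0 @0x37[6] → 0x60007  P=1,RW=1,US=1,PS=0
  L1 @0x60[8] → 0x63007  P=1,RW=1,US=1,PS=0
  L2 @0x63[27] → 0x65007  P=1,RW=1,US=1,PS=0
  → PA=0x652E6  (3 entries read)
#6 VA=0x68261DA1C (r,user):
  L0 @0x37[26] → 0x69007  P=1,RW=1,US=1,PS=0
  L1 @0x69[19] → 0x6B007  P=1,RW=1,US=1,PS=0
  L2 @0x6B[29] → 0x6E007  P=1,RW=1,US=1,PS=0
  → PA=0x6EA1C  (3 entries read)
#7 VA=0x641A00FD7 (w,user):
  L0 @0x37[25] → 0x6F007  P=1,RW=1,US=1,PS=0
  L1 @0x6F[13] → 0x76002  P=0,RW=1,US=0,PS=0
  ⇒ fault: PAGE_NOT_PRESENT  — 2 lookups

Access #7 fault: PAGE_NOT_PRESENT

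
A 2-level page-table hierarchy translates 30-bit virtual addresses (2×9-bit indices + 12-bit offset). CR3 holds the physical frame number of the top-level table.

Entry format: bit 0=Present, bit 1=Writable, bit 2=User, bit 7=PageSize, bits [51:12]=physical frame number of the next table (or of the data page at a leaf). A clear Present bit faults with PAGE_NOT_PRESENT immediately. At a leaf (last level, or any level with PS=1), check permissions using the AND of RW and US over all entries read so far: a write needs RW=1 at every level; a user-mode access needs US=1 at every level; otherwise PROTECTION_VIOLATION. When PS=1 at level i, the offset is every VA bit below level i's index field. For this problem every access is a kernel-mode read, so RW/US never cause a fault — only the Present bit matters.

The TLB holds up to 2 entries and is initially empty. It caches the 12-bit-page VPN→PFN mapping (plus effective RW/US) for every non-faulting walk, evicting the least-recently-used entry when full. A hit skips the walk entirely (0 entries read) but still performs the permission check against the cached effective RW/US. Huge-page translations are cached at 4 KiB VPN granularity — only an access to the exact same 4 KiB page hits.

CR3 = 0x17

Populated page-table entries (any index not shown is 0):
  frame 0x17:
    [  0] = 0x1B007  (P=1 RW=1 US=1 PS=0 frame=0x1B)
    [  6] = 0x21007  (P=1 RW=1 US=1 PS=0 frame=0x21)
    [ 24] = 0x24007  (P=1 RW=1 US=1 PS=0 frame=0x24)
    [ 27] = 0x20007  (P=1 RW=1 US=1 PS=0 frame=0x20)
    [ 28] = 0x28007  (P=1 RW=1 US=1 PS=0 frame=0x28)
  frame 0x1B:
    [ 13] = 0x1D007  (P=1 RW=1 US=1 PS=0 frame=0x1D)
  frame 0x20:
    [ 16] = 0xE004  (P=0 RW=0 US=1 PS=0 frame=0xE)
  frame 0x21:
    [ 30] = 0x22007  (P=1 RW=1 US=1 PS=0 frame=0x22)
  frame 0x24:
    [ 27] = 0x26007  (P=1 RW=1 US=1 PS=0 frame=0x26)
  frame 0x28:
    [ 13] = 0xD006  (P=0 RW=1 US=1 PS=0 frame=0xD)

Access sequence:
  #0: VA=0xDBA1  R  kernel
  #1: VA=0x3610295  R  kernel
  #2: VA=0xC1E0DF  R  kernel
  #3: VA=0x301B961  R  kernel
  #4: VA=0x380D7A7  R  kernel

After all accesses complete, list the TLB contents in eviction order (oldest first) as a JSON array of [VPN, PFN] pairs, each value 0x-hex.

Per-access translation:
#0 VA=0xDBA1 (r,kernel):
  L0: frame=0x17 idx=0 entry=0x1B007 [P=1 RW=1 US=1 PS=0]
  L1: frame=0x1B idx=13 entry=0x1D007 [P=1 RW=1 US=1 PS=0]
  ✓ 0x1DBA1  — 2 lookups
#1 VA=0x3610295 (r,kernel):
  L0: frame=0x17 idx=27 entry=0x20007 [P=1 RW=1 US=1 PS=0]
  L1: frame=0x20 idx=16 entry=0xE004 [P=0 RW=0 US=1 PS=0]
  → PAGE_NOT_PRESENT  (2 entries read)
#2 VA=0xC1E0DF (r,kernel):
  L0: frame=0x17 idx=6 entry=0x21007 [P=1 RW=1 US=1 PS=0]
  L1: frame=0x21 idx=30 entry=0x22007 [P=1 RW=1 US=1 PS=0]
  ✓ 0x220DF  — 2 lookups
#3 VA=0x301B961 (r,kernel):
  L0: frame=0x17 idx=24 entry=0x24007 [P=1 RW=1 US=1 PS=0]
  L1: frame=0x24 idx=27 entry=0x26007 [P=1 RW=1 US=1 PS=0]
  ✓ 0x26961  — 2 lookups
#4 VA=0x380D7A7 (r,kernel):
  L0: frame=0x17 idx=28 entry=0x28007 [P=1 RW=1 US=1 PS=0]
  L1: frame=0x28 idx=13 entry=0xD006 [P=0 RW=1 US=1 PS=0]
  → PAGE_NOT_PRESENT  (2 entries read)

TLB: [["0xC1E", "0x22"], ["0x301B", "0x26"]]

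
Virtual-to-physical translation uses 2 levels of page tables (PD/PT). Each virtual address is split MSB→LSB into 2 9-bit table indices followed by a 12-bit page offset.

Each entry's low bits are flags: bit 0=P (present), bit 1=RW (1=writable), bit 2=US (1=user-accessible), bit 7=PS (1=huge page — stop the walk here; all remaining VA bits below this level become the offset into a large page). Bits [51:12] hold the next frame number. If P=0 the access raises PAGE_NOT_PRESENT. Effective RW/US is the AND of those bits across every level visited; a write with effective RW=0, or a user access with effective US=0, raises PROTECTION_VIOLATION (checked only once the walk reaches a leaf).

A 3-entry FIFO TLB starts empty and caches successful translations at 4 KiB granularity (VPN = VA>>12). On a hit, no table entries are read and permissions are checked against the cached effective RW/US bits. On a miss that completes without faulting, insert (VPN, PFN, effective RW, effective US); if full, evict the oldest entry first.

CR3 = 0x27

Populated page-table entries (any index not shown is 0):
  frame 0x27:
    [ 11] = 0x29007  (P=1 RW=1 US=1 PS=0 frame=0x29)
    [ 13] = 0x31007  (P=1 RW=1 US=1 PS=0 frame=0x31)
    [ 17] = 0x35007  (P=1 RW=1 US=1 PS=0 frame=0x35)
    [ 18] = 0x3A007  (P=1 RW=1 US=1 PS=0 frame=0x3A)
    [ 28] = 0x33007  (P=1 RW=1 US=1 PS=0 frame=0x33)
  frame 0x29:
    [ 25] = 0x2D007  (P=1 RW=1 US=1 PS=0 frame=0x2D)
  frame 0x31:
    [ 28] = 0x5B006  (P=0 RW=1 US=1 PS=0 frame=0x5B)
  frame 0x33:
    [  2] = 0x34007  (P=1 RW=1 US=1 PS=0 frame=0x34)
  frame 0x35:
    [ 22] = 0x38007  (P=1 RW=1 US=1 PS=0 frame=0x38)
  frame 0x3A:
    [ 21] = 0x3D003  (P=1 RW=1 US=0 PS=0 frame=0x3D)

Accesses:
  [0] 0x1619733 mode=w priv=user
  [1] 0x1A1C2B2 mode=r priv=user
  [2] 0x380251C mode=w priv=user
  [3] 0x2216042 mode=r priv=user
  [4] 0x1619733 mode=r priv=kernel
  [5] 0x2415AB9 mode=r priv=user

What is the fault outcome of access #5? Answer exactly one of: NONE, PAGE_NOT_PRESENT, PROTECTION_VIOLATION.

Trace:
#0 VA=0x1619733 (w,user):
  [0] read 0x27 idx=11: raw=0x29007 flags P=1 W=1 U=1 S=0
  [1] read 0x29 idx=25: raw=0x2D007 flags P=1 W=1 U=1 S=0
  → PA=0x2D733  (2 entries read)
#1 VA=0x1A1C2B2 (r,user):
  [0] read 0x27 idx=13: raw=0x31007 flags P=1 W=1 U=1 S=0
  [1] read 0x31 idx=28: raw=0x5B006 flags P=0 W=1 U=1 S=0
  → PAGE_NOT_PRESENT  (2 entries read)
#2 VA=0x380251C (w,user):
  [0] read 0x27 idx=28: raw=0x33007 flags P=1 W=1 U=1 S=0
  [1] read 0x33 idx=2: raw=0x34007 flags P=1 W=1 U=1 S=0
  → PA=0x3451C  (2 entries read)
#3 VA=0x2216042 (r,user):
  [0] read 0x27 idx=17: raw=0x35007 flags P=1 W=1 U=1 S=0
  [1] read 0x35 idx=22: raw=0x38007 flags P=1 W=1 U=1 S=0
  → PA=0x38042  (2 entries read)
#4 VA=0x1619733 (r,kernel):
  TLB hit vpn=0x1619 → PA=0x2D733
#5 VA=0x2415AB9 (r,user):
  [0] read 0x27 idx=18: raw=0x3A007 flags P=1 W=1 U=1 S=0
  [1] read 0x3A idx=21: raw=0x3D003 flags P=1 W=1 U=0 S=0
  → PROTECTION_VIOLATION  (2 entries read)

Access #5 fault: PROTECTION_VIOLATION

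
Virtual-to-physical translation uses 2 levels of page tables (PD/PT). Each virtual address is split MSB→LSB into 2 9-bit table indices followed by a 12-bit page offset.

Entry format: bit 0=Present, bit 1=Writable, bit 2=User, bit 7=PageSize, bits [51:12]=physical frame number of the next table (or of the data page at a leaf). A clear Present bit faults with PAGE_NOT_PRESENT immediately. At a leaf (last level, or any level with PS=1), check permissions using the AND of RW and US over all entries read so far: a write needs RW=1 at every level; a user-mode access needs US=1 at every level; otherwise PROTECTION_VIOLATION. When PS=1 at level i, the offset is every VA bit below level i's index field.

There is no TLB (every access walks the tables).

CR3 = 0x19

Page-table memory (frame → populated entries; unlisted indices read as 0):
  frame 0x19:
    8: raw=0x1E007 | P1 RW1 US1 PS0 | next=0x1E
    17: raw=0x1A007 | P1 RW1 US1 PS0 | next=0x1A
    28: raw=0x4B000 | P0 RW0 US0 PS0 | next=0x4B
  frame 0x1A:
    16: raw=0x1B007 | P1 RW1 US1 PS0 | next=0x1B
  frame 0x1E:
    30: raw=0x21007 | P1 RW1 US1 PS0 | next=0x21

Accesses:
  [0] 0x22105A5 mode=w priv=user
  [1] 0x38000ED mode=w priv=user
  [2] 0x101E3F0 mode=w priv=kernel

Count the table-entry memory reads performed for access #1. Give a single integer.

Trace:
#0 VA=0x22105A5 (w,user):
  [0] read 0x19 idx=17: raw=0x1A007 flags P=1 W=1 U=1 S=0
  [1] read 0x1A idx=16: raw=0x1B007 flags P=1 W=1 U=1 S=0
  ✓ 0x1B5A5  — 2 lookups
#1 VA=0x38000ED (w,user):
  [0] read 0x19 idx=28: raw=0x4B000 flags P=0 W=0 U=0 S=0
  → PAGE_NOT_PRESENT  (1 entries read)
#2 VA=0x101E3F0 (w,kernel):
  [0] read 0x19 idx=8: raw=0x1E007 flags P=1 W=1 U=1 S=0
  [1] read 0x1E idx=30: raw=0x21007 flags P=1 W=1 U=1 S=0
  ✓ 0x213F0  — 2 lookups

Entries read for #1: 1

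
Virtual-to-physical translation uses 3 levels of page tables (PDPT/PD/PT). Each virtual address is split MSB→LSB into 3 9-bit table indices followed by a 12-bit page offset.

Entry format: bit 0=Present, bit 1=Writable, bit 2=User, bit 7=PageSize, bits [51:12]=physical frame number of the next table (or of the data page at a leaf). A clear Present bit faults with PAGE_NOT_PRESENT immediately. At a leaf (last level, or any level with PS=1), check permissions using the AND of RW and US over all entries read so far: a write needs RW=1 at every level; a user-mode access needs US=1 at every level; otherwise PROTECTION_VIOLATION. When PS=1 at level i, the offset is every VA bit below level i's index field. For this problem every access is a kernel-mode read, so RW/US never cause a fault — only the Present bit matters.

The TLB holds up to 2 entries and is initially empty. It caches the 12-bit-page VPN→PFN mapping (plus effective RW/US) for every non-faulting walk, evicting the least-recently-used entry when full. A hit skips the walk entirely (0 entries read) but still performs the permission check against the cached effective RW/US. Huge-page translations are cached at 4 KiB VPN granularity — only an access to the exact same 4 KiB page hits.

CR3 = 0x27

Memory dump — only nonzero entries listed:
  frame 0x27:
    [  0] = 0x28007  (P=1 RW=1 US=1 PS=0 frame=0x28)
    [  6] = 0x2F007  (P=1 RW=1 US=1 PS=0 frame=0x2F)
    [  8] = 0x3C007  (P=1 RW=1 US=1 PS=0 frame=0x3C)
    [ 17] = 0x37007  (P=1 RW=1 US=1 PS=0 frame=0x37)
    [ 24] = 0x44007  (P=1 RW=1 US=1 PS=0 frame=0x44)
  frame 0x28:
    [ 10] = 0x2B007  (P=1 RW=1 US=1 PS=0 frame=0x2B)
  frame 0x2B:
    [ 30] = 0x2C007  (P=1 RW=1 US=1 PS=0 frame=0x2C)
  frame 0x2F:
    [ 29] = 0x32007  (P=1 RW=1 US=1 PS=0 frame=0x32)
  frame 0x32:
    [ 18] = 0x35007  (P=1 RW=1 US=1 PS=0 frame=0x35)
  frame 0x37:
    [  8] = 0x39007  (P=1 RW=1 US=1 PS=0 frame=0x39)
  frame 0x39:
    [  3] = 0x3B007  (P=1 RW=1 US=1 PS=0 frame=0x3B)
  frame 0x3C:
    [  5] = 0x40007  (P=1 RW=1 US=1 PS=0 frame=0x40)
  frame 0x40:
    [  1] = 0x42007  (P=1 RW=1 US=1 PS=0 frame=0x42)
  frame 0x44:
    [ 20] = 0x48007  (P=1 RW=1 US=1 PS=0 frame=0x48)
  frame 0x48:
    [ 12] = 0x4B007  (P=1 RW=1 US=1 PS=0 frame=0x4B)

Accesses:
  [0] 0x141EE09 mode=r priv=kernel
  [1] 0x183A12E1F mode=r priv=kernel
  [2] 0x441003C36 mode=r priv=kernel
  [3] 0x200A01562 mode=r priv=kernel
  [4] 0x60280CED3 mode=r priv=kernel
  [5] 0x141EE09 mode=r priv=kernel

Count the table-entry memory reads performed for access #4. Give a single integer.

Per-access translation:
#0 VA=0x141EE09 (r,kernel):
  L0 @0x27[0] → 0x28007  P=1,RW=1,US=1,PS=0
  L1 @0x28[10] → 0x2B007  P=1,RW=1,US=1,PS=0
  L2 @0x2B[30] → 0x2C007  P=1,RW=1,US=1,PS=0
  → PA=0x2CE09  (3 entries read)
#1 VA=0x183A12E1F (r,kernel):
  L0 @0x27[6] → 0x2F007  P=1,RW=1,US=1,PS=0
  L1 @0x2F[29] → 0x32007  P=1,RW=1,US=1,PS=0
  L2 @0x32[18] → 0x35007  P=1,RW=1,US=1,PS=0
  → PA=0x35E1F  (3 entries read)
#2 VA=0x441003C36 (r,kernel):
  L0 @0x27[17] → 0x37007  P=1,RW=1,US=1,PS=0
  L1 @0x37[8] → 0x39007  P=1,RW=1,US=1,PS=0
  L2 @0x39[3] → 0x3B007  P=1,RW=1,US=1,PS=0
  → PA=0x3BC36  (3 entries read)
#3 VA=0x200A01562 (r,kernel):
  L0 @0x27[8] → 0x3C007  P=1,RW=1,US=1,PS=0
  L1 @0x3C[5] → 0x40007  P=1,RW=1,US=1,PS=0
  L2 @0x40[1] → 0x42007  P=1,RW=1,US=1,PS=0
  → PA=0x42562  (3 entries read)
#4 VA=0x60280CED3 (r,kernel):
  L0 @0x27[24] → 0x44007  P=1,RW=1,US=1,PS=0
  L1 @0x44[20] → 0x48007  P=1,RW=1,US=1,PS=0
  L2 @0x48[12] → 0x4B007  P=1,RW=1,US=1,PS=0
  → PA=0x4BED3  (3 entries read)
#5 VA=0x141EE09 (r,kernel):
  L0 @0x27[0] → 0x28007  P=1,RW=1,US=1,PS=0
  L1 @0x28[10] → 0x2B007  P=1,RW=1,US=1,PS=0
  L2 @0x2B[30] → 0x2C007  P=1,RW=1,US=1,PS=0
  → PA=0x2CE09  (3 entries read)

Entries read for #4: 3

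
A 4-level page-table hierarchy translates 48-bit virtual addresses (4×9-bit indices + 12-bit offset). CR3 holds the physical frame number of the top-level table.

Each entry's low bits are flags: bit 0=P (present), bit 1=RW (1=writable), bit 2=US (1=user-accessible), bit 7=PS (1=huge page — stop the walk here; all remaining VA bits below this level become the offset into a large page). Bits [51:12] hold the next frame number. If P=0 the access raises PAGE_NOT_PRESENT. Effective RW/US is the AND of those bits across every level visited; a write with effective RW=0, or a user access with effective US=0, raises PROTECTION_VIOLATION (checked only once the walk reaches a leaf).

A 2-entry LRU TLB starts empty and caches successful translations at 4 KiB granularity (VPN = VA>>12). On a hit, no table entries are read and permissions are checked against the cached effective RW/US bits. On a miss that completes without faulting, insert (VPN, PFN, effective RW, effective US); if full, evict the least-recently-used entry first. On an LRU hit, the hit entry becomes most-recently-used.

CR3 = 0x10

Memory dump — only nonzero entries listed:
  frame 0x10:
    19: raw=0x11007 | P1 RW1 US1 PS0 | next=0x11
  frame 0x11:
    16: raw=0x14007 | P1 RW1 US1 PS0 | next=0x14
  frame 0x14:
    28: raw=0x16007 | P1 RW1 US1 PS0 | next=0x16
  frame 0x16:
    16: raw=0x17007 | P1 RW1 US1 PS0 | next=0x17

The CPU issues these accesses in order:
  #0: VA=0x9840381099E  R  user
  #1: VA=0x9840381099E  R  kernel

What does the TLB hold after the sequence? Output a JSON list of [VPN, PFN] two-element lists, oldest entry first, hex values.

Trace:
#0 VA=0x9840381099E (r,user):
  lvl0: tbl 0x10, slot 19 ⇒ 0x11007 (P1/RW1/US1/PS0)
  lvl1: tbl 0x11, slot 16 ⇒ 0x14007 (P1/RW1/US1/PS0)
  lvl2: tbl 0x14, slot 28 ⇒ 0x16007 (P1/RW1/US1/PS0)
  lvl3: tbl 0x16, slot 16 ⇒ 0x17007 (P1/RW1/US1/PS0)
  ⇒ phys 0x1799E  [4 reads]
#1 VA=0x9840381099E (r,kernel):
  TLB hit vpn=0x98403810 → PA=0x1799E

TLB: [["0x98403810", "0x17"]]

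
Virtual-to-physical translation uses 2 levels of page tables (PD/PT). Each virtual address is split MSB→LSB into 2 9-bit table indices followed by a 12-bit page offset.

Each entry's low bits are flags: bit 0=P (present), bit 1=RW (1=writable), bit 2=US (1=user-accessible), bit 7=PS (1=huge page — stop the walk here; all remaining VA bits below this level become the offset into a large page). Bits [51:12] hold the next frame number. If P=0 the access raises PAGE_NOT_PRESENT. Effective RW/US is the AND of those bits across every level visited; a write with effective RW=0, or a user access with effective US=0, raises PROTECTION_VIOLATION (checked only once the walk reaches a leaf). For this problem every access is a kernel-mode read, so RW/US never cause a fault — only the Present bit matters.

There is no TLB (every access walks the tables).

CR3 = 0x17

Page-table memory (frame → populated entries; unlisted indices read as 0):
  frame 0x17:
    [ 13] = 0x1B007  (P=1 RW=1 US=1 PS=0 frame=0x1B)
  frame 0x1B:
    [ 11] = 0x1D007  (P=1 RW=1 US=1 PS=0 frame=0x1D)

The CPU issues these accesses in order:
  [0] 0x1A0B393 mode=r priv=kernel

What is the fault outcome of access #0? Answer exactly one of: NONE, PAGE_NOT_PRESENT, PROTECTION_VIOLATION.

Walk each access:
#0 VA=0x1A0B393 (r,kernel):
  lvl0: tbl 0x17, slot 13 ⇒ 0x1B007 (P1/RW1/US1/PS0)
  lvl1: tbl 0x1B, slot 11 ⇒ 0x1D007 (P1/RW1/US1/PS0)
  → PA=0x1D393  (2 entries read)

Access #0 fault: NONE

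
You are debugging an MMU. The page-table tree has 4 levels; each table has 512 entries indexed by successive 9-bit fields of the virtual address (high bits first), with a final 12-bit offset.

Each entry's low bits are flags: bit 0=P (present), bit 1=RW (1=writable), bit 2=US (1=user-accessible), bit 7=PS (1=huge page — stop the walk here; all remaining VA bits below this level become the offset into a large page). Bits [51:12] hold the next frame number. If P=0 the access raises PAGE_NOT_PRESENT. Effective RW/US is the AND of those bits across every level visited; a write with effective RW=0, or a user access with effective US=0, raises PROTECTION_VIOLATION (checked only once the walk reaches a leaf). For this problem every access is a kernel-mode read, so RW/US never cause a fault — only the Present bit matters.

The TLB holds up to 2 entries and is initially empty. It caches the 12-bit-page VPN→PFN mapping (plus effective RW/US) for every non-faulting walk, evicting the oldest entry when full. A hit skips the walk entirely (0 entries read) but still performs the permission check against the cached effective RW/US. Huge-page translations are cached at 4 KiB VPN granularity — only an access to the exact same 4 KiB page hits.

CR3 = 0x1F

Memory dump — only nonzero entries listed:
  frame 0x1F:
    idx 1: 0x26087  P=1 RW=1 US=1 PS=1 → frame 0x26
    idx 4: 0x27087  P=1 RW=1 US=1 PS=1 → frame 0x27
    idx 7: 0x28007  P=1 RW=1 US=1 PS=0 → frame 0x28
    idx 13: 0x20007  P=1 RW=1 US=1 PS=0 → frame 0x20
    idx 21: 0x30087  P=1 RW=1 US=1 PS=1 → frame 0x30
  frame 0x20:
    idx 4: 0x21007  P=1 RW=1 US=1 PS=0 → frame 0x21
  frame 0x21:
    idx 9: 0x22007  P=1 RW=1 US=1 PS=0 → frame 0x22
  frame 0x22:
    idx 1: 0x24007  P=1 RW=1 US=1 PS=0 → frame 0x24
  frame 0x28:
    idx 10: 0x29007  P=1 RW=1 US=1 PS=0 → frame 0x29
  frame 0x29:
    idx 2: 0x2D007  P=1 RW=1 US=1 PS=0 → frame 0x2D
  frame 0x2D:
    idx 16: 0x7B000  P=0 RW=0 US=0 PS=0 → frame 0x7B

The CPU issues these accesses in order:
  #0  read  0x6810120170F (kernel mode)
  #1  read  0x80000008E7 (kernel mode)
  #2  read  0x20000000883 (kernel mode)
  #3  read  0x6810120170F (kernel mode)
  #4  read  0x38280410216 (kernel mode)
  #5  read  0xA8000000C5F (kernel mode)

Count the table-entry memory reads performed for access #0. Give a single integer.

Per-access translation:
#0 VA=0x6810120170F (r,kernel):
  L0 @0x1F[13] → 0x20007  P=1,RW=1,US=1,PS=0
  L1 @0x20[4] → 0x21007  P=1,RW=1,US=1,PS=0
  L2 @0x21[9] → 0x22007  P=1,RW=1,US=1,PS=0
  L3 @0x22[1] → 0x24007  P=1,RW=1,US=1,PS=0
  → PA=0x2470F  (4 entries read)
#1 VA=0x80000008E7 (r,kernel):
  L0 @0x1F[1] → 0x26087  P=1,RW=1,US=1,PS=1
  → PA=0x268E7 (huge @L0)  (1 entries read)
#2 VA=0x20000000883 (r,kernel):
  L0 @0x1F[4] → 0x27087  P=1,RW=1,US=1,PS=1
  → PA=0x27883 (huge @L0)  (1 entries read)
#3 VA=0x6810120170F (r,kernel):
  L0 @0x1F[13] → 0x20007  P=1,RW=1,US=1,PS=0
  L1 @0x20[4] → 0x21007  P=1,RW=1,US=1,PS=0
  L2 @0x21[9] → 0x22007  P=1,RW=1,US=1,PS=0
  L3 @0x22[1] → 0x24007  P=1,RW=1,US=1,PS=0
  → PA=0x2470F  (4 entries read)
#4 VA=0x38280410216 (r,kernel):
  L0 @0x1F[7] → 0x28007  P=1,RW=1,US=1,PS=0
  L1 @0x28[10] → 0x29007  P=1,RW=1,US=1,PS=0
  L2 @0x29[2] → 0x2D007  P=1,RW=1,US=1,PS=0
  L3 @0x2D[16] → 0x7B000  P=0,RW=0,US=0,PS=0
  ✗ PAGE_NOT_PRESENT  [4 reads]
#5 VA=0xA8000000C5F (r,kernel):
  L0 @0x1F[21] → 0x30087  P=1,RW=1,US=1,PS=1
  → PA=0x30C5F (huge @L0)  (1 entries read)

Entries read for #0: 4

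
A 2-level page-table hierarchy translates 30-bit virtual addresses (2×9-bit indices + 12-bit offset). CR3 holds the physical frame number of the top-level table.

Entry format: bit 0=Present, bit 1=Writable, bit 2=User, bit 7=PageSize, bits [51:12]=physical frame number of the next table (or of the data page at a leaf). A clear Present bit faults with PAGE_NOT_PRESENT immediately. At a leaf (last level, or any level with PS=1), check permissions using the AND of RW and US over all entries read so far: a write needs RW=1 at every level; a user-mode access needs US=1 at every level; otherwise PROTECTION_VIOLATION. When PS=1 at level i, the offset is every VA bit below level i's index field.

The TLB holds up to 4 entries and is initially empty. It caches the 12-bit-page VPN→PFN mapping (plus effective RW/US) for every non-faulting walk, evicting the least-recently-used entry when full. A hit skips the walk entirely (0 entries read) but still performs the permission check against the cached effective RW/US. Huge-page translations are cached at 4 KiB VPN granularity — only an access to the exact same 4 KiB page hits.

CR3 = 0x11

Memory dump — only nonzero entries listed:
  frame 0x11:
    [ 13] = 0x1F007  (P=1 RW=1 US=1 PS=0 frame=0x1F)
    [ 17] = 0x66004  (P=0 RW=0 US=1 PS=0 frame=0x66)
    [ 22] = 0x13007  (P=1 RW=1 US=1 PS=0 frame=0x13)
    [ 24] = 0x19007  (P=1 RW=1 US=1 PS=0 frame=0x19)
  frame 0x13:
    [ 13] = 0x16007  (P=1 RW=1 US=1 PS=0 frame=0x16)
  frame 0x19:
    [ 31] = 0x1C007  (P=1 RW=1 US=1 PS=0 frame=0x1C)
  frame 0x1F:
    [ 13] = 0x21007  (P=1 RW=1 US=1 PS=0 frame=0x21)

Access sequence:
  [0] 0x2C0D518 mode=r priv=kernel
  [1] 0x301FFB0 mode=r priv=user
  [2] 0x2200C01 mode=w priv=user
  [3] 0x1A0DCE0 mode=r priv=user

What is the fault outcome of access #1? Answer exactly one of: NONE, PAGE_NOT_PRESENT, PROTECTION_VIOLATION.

Trace:
#0 VA=0x2C0D518 (r,kernel):
  L0 @0x11[22] → 0x13007  P=1,RW=1,US=1,PS=0
  L1 @0x13[13] → 0x16007  P=1,RW=1,US=1,PS=0
  → PA=0x16518  (2 entries read)
#1 VA=0x301FFB0 (r,user):
  L0 @0x11[24] → 0x19007  P=1,RW=1,US=1,PS=0
  L1 @0x19[31] → 0x1C007  P=1,RW=1,US=1,PS=0
  → PA=0x1CFB0  (2 entries read)
#2 VA=0x2200C01 (w,user):
  L0 @0x11[17] → 0x66004  P=0,RW=0,US=1,PS=0
  → PAGE_NOT_PRESENT  (1 entries read)
#3 VA=0x1A0DCE0 (r,user):
  L0 @0x11[13] → 0x1F007  P=1,RW=1,US=1,PS=0
  L1 @0x1F[13] → 0x21007  P=1,RW=1,US=1,PS=0
  → PA=0x21CE0  (2 entries read)

Access #1 fault: NONE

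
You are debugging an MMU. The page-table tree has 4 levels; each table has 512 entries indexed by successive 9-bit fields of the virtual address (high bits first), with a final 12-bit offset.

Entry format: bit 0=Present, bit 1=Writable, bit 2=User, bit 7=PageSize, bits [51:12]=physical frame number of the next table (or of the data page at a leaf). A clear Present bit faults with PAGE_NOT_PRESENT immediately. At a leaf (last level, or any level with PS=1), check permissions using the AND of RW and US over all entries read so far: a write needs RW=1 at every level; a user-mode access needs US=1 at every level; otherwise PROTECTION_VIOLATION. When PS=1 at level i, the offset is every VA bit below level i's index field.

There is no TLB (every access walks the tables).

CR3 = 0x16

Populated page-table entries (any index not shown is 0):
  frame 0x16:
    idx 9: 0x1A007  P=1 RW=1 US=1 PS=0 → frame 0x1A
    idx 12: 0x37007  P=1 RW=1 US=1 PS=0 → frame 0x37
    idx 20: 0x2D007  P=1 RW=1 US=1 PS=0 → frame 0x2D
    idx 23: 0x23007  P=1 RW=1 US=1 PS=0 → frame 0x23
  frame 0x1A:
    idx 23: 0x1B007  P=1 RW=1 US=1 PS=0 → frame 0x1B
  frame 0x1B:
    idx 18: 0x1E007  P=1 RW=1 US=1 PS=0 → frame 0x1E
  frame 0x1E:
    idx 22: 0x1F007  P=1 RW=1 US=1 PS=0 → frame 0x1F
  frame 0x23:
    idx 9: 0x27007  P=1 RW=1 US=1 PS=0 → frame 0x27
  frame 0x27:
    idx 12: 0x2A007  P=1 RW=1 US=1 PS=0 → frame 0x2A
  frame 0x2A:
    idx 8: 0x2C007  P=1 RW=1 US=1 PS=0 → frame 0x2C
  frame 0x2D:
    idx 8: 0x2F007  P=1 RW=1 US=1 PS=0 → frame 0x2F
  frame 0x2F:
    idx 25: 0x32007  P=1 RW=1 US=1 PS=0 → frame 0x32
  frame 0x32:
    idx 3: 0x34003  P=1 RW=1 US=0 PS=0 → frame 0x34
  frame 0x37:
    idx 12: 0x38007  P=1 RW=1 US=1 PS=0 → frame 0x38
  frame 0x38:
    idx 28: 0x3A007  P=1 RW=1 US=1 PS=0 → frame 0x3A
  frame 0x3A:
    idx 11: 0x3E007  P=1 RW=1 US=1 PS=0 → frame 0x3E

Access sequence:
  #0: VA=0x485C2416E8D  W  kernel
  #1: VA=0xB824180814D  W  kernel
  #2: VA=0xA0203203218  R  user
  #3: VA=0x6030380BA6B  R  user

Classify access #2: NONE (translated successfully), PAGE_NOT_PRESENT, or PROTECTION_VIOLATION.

Trace:
#0 VA=0x485C2416E8D (w,kernel):
  [0] read 0x16 idx=9: raw=0x1A007 flags P=1 W=1 U=1 S=0
  [1] read 0x1A idx=23: raw=0x1B007 flags P=1 W=1 U=1 S=0
  [2] read 0x1B idx=18: raw=0x1E007 flags P=1 W=1 U=1 S=0
  [3] read 0x1E idx=22: raw=0x1F007 flags P=1 W=1 U=1 S=0
  → PA=0x1FE8D  (4 entries read)
#1 VA=0xB824180814D (w,kernel):
  [0] read 0x16 idx=23: raw=0x23007 flags P=1 W=1 U=1 S=0
  [1] read 0x23 idx=9: raw=0x27007 flags P=1 W=1 U=1 S=0
  [2] read 0x27 idx=12: raw=0x2A007 flags P=1 W=1 U=1 S=0
  [3] read 0x2A idx=8: raw=0x2C007 flags P=1 W=1 U=1 S=0
  → PA=0x2C14D  (4 entries read)
#2 VA=0xA0203203218 (r,user):
  [0] read 0x16 idx=20: raw=0x2D007 flags P=1 W=1 U=1 S=0
  [1] read 0x2D idx=8: raw=0x2F007 flags P=1 W=1 U=1 S=0
  [2] read 0x2F idx=25: raw=0x32007 flags P=1 W=1 U=1 S=0
  [3] read 0x32 idx=3: raw=0x34003 flags P=1 W=1 U=0 S=0
  ⇒ fault: PROTECTION_VIOLATION  — 4 lookups
#3 VA=0x6030380BA6B (r,user):
  [0] read 0x16 idx=12: raw=0x37007 flags P=1 W=1 U=1 S=0
  [1] read 0x37 idx=12: raw=0x38007 flags P=1 W=1 U=1 S=0
  [2] read 0x38 idx=28: raw=0x3A007 flags P=1 W=1 U=1 S=0
  [3] read 0x3A idx=11: raw=0x3E007 flags P=1 W=1 U=1 S=0
  → PA=0x3EA6B  (4 entries read)

Access #2 fault: PROTECTION_VIOLATION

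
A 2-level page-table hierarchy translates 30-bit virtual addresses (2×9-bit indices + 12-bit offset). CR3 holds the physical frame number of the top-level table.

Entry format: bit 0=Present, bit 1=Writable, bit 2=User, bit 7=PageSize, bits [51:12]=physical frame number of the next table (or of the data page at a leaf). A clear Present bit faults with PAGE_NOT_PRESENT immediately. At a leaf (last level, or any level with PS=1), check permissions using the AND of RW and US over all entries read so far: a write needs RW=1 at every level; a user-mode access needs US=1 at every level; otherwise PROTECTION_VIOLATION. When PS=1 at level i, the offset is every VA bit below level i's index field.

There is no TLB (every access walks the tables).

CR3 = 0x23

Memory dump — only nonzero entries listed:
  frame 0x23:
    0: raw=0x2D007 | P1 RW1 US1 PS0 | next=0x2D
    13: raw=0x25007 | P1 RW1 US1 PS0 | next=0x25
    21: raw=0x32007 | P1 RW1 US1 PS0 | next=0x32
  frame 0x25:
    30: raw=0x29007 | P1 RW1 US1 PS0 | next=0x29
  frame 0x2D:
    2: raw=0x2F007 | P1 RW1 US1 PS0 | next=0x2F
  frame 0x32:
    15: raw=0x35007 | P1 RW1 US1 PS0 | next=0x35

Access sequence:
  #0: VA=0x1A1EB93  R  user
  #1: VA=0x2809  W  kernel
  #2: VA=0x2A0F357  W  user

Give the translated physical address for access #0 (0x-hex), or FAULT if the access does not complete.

Walk each access:
#0 VA=0x1A1EB93 (r,user):
  L0: frame=0x23 idx=13 entry=0x25007 [P=1 RW=1 US=1 PS=0]
  L1: frame=0x25 idx=30 entry=0x29007 [P=1 RW=1 US=1 PS=0]
  ⇒ phys 0x29B93  [2 reads]
#1 VA=0x2809 (w,kernel):
  L0: frame=0x23 idx=0 entry=0x2D007 [P=1 RW=1 US=1 PS=0]
  L1: frame=0x2D idx=2 entry=0x2F007 [P=1 RW=1 US=1 PS=0]
  ⇒ phys 0x2F809  [2 reads]
#2 VA=0x2A0F357 (w,user):
  L0: frame=0x23 idx=21 entry=0x32007 [P=1 RW=1 US=1 PS=0]
  L1: frame=0x32 idx=15 entry=0x35007 [P=1 RW=1 US=1 PS=0]
  ⇒ phys 0x35357  [2 reads]

Access #0 PA: 0x29B93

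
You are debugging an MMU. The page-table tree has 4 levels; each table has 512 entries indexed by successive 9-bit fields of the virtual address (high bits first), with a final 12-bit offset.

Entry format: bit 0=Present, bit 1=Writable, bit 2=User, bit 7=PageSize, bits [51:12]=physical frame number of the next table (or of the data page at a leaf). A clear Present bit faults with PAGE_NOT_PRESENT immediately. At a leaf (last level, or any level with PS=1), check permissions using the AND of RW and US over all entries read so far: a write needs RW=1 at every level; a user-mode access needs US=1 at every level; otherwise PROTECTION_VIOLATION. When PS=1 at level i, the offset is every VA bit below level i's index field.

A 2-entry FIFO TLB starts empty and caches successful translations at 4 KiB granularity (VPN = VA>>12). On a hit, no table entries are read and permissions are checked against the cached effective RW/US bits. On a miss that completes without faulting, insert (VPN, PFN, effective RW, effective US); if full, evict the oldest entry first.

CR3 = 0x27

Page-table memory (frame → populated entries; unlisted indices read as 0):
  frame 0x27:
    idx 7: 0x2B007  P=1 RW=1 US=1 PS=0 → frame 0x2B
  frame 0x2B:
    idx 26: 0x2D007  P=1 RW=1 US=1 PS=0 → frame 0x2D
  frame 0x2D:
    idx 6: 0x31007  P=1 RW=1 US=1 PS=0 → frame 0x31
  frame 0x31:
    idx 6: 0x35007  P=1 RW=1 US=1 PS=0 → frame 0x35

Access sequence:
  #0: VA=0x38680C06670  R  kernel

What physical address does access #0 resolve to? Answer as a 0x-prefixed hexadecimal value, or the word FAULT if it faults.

Trace:
#0 VA=0x38680C06670 (r,kernel):
  lvl0: tbl 0x27, slot 7 ⇒ 0x2B007 (P1/RW1/US1/PS0)
  lvl1: tbl 0x2B, slot 26 ⇒ 0x2D007 (P1/RW1/US1/PS0)
  lvl2: tbl 0x2D, slot 6 ⇒ 0x31007 (P1/RW1/US1/PS0)
  lvl3: tbl 0x31, slot 6 ⇒ 0x35007 (P1/RW1/US1/PS0)
  ✓ 0x35670  — 4 lookups

Access #0 PA: 0x35670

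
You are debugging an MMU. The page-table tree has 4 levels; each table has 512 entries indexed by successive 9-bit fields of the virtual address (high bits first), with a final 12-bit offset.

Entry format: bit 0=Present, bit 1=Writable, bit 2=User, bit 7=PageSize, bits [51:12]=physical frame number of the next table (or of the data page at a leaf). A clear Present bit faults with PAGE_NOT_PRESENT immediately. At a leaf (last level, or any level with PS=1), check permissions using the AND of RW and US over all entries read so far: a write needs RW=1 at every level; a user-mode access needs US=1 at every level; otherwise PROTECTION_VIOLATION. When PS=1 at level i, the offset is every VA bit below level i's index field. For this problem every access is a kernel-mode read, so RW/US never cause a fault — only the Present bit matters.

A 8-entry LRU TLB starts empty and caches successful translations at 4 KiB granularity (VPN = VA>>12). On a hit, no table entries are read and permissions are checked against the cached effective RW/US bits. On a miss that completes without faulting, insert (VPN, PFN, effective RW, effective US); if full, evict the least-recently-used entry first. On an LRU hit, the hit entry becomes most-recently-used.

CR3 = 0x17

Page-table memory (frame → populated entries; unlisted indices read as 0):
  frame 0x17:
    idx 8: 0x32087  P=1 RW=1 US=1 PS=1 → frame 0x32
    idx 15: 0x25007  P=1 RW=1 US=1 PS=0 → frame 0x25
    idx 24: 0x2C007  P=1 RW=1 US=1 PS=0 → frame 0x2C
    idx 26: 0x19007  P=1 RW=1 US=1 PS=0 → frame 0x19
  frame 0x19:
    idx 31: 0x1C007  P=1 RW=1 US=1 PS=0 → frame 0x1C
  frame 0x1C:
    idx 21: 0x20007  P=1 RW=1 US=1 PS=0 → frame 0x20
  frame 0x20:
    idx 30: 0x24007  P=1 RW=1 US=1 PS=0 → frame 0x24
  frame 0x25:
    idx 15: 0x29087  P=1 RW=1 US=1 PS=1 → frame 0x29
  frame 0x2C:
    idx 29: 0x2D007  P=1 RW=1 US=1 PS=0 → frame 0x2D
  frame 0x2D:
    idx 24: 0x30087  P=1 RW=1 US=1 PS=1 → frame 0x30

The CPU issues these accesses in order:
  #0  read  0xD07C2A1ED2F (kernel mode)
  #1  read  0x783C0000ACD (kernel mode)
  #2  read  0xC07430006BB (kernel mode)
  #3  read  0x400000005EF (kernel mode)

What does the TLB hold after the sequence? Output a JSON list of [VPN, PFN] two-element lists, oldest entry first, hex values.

Trace:
#0 VA=0xD07C2A1ED2F (r,kernel):
  [0] read 0x17 idx=26: raw=0x19007 flags P=1 W=1 U=1 S=0
  [1] read 0x19 idx=31: raw=0x1C007 flags P=1 W=1 U=1 S=0
  [2] read 0x1C idx=21: raw=0x20007 flags P=1 W=1 U=1 S=0
  [3] read 0x20 idx=30: raw=0x24007 flags P=1 W=1 U=1 S=0
  ⇒ phys 0x24D2F  [4 reads]
#1 VA=0x783C0000ACD (r,kernel):
  [0] read 0x17 idx=15: raw=0x25007 flags P=1 W=1 U=1 S=0
  [1] read 0x25 idx=15: raw=0x29087 flags P=1 W=1 U=1 S=1
  ⇒ phys 0x29ACD (huge @L1)  [2 reads]
#2 VA=0xC07430006BB (r,kernel):
  [0] read 0x17 idx=24: raw=0x2C007 flags P=1 W=1 U=1 S=0
  [1] read 0x2C idx=29: raw=0x2D007 flags P=1 W=1 U=1 S=0
  [2] read 0x2D idx=24: raw=0x30087 flags P=1 W=1 U=1 S=1
  ⇒ phys 0x306BB (huge @L2)  [3 reads]
#3 VA=0x400000005EF (r,kernel):
  [0] read 0x17 idx=8: raw=0x32087 flags P=1 W=1 U=1 S=1
  ⇒ phys 0x325EF (huge @L0)  [1 reads]

TLB: [["0xD07C2A1E", "0x24"], ["0x783C0000", "0x29"], ["0xC0743000", "0x30"], ["0x40000000", "0x32"]]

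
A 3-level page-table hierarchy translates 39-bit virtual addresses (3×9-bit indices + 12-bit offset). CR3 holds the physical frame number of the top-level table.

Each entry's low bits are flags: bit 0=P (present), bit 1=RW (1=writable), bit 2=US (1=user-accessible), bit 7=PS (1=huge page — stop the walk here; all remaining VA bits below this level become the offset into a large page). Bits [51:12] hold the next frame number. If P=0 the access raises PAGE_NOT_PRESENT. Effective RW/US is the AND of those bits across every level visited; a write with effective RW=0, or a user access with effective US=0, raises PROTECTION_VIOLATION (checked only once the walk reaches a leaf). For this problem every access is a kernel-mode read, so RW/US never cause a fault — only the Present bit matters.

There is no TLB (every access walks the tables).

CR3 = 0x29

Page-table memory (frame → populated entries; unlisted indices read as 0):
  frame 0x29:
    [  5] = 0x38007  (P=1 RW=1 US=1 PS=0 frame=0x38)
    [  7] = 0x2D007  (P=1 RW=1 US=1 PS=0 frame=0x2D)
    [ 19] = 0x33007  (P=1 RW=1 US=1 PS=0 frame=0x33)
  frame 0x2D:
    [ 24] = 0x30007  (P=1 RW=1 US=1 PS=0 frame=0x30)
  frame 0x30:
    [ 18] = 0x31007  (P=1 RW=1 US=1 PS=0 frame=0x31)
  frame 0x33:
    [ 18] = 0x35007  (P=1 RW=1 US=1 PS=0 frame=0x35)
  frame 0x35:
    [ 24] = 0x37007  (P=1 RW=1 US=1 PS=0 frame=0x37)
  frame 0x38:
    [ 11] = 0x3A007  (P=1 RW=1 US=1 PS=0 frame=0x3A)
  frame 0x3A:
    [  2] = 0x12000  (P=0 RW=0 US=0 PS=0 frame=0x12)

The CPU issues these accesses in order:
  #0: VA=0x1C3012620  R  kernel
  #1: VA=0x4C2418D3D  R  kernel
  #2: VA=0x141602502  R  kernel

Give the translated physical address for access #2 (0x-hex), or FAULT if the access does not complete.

Walk each access:
#0 VA=0x1C3012620 (r,kernel):
  L0 @0x29[7] → 0x2D007  P=1,RW=1,US=1,PS=0
  L1 @0x2D[24] → 0x30007  P=1,RW=1,US=1,PS=0
  L2 @0x30[18] → 0x31007  P=1,RW=1,US=1,PS=0
  → PA=0x31620  (3 entries read)
#1 VA=0x4C2418D3D (r,kernel):
  L0 @0x29[19] → 0x33007  P=1,RW=1,US=1,PS=0
  L1 @0x33[18] → 0x35007  P=1,RW=1,US=1,PS=0
  L2 @0x35[24] → 0x37007  P=1,RW=1,US=1,PS=0
  → PA=0x37D3D  (3 entries read)
#2 VA=0x141602502 (r,kernel):
  L0 @0x29[5] → 0x38007  P=1,RW=1,US=1,PS=0
  L1 @0x38[11] → 0x3A007  P=1,RW=1,US=1,PS=0
  L2 @0x3A[2] → 0x12000  P=0,RW=0,US=0,PS=0
  ⇒ fault: PAGE_NOT_PRESENT  — 3 lookups

Access #2 PA: FAULT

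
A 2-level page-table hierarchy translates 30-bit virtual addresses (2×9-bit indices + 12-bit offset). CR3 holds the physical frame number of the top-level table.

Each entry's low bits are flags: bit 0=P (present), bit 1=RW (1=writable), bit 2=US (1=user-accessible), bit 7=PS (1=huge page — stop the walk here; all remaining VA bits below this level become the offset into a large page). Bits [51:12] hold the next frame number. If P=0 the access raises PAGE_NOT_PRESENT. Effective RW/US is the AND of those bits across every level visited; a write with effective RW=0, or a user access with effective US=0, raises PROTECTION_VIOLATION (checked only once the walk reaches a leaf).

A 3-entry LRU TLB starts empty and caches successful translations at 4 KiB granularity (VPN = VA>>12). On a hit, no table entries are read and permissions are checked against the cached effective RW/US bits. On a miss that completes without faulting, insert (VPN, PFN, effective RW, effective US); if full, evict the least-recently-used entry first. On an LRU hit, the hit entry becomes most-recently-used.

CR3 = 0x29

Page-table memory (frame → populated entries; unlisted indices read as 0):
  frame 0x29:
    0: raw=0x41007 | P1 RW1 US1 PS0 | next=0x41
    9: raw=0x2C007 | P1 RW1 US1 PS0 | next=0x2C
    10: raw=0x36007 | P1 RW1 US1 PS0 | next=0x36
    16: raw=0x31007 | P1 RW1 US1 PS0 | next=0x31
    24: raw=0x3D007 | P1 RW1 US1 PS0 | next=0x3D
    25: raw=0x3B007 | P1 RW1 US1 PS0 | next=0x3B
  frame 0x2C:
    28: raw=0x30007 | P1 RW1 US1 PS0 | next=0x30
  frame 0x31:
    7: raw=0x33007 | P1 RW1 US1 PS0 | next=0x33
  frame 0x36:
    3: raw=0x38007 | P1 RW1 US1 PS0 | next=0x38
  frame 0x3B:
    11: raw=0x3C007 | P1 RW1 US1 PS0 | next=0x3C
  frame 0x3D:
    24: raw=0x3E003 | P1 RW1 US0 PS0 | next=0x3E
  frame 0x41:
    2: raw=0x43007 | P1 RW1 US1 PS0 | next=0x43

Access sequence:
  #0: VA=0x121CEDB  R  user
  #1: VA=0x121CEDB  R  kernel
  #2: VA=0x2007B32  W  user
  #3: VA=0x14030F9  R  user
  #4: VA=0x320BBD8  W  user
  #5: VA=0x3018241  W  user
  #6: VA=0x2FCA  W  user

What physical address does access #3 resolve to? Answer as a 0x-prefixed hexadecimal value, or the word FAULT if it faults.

Trace:
#0 VA=0x121CEDB (r,user):
  L0: frame=0x29 idx=9 entry=0x2C007 [P=1 RW=1 US=1 PS=0]
  L1: frame=0x2C idx=28 entry=0x30007 [P=1 RW=1 US=1 PS=0]
  ⇒ phys 0x30EDB  [2 reads]
#1 VA=0x121CEDB (r,kernel):
  TLB hit vpn=0x121C → PA=0x30EDB
#2 VA=0x2007B32 (w,user):
  L0: frame=0x29 idx=16 entry=0x31007 [P=1 RW=1 US=1 PS=0]
  L1: frame=0x31 idx=7 entry=0x33007 [P=1 RW=1 US=1 PS=0]
  ⇒ phys 0x33B32  [2 reads]
#3 VA=0x14030F9 (r,user):
  L0: frame=0x29 idx=10 entry=0x36007 [P=1 RW=1 US=1 PS=0]
  L1: frame=0x36 idx=3 entry=0x38007 [P=1 RW=1 US=1 PS=0]
  ⇒ phys 0x380F9  [2 reads]
#4 VA=0x320BBD8 (w,user):
  L0: frame=0x29 idx=25 entry=0x3B007 [P=1 RW=1 US=1 PS=0]
  L1: frame=0x3B idx=11 entry=0x3C007 [P=1 RW=1 US=1 PS=0]
  ⇒ phys 0x3CBD8  [2 reads]
#5 VA=0x3018241 (w,user):
  L0: frame=0x29 idx=24 entry=0x3D007 [P=1 RW=1 US=1 PS=0]
  L1: frame=0x3D idx=24 entry=0x3E003 [P=1 RW=1 US=0 PS=0]
  → PROTECTION_VIOLATION  (2 entries read)
#6 VA=0x2FCA (w,user):
  L0: frame=0x29 idx=0 entry=0x41007 [P=1 RW=1 US=1 PS=0]
  L1: frame=0x41 idx=2 entry=0x43007 [P=1 RW=1 US=1 PS=0]
  ⇒ phys 0x43FCA  [2 reads]

Access #3 PA: 0x380F9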